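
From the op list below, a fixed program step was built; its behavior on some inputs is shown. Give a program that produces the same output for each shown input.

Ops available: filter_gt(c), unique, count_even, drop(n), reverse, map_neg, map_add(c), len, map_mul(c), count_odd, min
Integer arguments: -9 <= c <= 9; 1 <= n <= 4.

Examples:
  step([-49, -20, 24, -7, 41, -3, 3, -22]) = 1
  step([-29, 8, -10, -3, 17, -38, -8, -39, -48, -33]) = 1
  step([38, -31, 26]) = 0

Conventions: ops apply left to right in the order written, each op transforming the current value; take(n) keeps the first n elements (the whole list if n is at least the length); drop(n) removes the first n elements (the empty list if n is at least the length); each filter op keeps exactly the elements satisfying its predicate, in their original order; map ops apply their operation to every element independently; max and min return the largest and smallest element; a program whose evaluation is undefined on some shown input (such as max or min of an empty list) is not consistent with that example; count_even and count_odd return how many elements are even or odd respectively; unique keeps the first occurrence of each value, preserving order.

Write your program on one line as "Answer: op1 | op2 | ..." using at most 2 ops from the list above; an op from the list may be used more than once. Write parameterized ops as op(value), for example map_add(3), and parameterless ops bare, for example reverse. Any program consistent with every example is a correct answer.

filter_gt(9) | count_odd

Check, running the answer program on each example:
  [-49, -20, 24, -7, 41, -3, 3, -22] -> [24, 41] -> 1
  [-29, 8, -10, -3, 17, -38, -8, -39, -48, -33] -> [17] -> 1
  [38, -31, 26] -> [38, 26] -> 0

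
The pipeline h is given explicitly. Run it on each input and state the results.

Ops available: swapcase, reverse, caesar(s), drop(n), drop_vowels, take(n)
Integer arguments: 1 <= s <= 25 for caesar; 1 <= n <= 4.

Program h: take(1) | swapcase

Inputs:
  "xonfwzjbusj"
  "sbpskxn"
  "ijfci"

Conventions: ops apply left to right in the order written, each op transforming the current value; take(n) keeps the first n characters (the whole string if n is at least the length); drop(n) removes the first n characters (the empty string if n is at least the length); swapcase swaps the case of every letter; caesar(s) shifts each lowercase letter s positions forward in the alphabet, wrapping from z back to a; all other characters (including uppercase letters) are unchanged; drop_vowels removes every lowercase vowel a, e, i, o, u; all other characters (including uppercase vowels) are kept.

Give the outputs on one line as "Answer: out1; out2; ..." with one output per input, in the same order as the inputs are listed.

"X"; "S"; "I"

Execution, op by op:
  "xonfwzjbusj" -> "x" -> "X"
  "sbpskxn" -> "s" -> "S"
  "ijfci" -> "i" -> "I"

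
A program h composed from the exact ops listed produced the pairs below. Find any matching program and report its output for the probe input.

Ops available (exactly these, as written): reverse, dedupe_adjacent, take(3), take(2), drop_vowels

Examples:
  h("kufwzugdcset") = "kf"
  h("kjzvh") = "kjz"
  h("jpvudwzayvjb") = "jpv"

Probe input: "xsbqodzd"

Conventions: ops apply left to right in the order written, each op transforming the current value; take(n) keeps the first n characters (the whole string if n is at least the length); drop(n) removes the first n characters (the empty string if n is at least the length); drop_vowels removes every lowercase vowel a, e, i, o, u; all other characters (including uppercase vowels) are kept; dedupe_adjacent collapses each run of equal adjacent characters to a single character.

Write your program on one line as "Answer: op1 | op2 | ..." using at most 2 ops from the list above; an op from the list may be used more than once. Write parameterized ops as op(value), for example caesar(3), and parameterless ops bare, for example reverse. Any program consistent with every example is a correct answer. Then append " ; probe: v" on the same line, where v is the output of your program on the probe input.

take(3) | drop_vowels ; probe: "xsb"

Check, running the answer program on each example:
  "kufwzugdcset" -> "kuf" -> "kf"
  "kjzvh" -> "kjz" -> "kjz"
  "jpvudwzayvjb" -> "jpv" -> "jpv"
  probe: "xsbqodzd" -> "xsb" -> "xsb"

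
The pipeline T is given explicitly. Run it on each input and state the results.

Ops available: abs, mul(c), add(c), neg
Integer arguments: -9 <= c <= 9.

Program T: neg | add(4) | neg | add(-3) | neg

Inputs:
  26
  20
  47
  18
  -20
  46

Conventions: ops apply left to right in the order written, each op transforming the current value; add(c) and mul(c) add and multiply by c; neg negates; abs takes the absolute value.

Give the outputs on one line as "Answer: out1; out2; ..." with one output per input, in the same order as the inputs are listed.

-19; -13; -40; -11; 27; -39

Execution, op by op:
  26 -> -26 -> -22 -> 22 -> 19 -> -19
  20 -> -20 -> -16 -> 16 -> 13 -> -13
  47 -> -47 -> -43 -> 43 -> 40 -> -40
  18 -> -18 -> -14 -> 14 -> 11 -> -11
  -20 -> 20 -> 24 -> -24 -> -27 -> 27
  46 -> -46 -> -42 -> 42 -> 39 -> -39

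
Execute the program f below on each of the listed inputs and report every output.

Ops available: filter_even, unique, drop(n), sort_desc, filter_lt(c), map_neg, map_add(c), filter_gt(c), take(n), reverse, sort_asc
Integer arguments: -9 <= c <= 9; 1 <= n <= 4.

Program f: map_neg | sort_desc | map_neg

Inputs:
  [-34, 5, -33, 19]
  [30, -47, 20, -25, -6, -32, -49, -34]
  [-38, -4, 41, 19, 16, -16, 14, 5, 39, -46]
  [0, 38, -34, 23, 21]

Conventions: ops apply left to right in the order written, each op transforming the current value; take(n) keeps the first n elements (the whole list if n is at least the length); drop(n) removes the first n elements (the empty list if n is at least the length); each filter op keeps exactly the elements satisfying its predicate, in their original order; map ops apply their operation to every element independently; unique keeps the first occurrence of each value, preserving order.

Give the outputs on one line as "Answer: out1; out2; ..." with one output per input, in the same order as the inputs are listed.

[-34, -33, 5, 19]; [-49, -47, -34, -32, -25, -6, 20, 30]; [-46, -38, -16, -4, 5, 14, 16, 19, 39, 41]; [-34, 0, 21, 23, 38]

Execution, op by op:
  [-34, 5, -33, 19] -> [34, -5, 33, -19] -> [34, 33, -5, -19] -> [-34, -33, 5, 19]
  [30, -47, 20, -25, -6, -32, -49, -34] -> [-30, 47, -20, 25, 6, 32, 49, 34] -> [49, 47, 34, 32, 25, 6, -20, -30] -> [-49, -47, -34, -32, -25, -6, 20, 30]
  [-38, -4, 41, 19, 16, -16, 14, 5, 39, -46] -> [38, 4, -41, -19, -16, 16, -14, -5, -39, 46] -> [46, 38, 16, 4, -5, -14, -16, -19, -39, -41] -> [-46, -38, -16, -4, 5, 14, 16, 19, 39, 41]
  [0, 38, -34, 23, 21] -> [0, -38, 34, -23, -21] -> [34, 0, -21, -23, -38] -> [-34, 0, 21, 23, 38]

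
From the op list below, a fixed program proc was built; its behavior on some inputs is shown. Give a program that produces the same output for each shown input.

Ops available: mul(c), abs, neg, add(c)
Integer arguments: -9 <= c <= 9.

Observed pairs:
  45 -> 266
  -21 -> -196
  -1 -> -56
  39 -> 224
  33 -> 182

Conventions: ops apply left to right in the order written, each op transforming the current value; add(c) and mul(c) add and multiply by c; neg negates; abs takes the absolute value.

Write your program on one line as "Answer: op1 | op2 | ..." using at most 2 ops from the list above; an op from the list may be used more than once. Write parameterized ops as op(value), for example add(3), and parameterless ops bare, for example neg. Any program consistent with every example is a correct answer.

add(-7) | mul(7)

Check, running the answer program on each example:
  45 -> 38 -> 266
  -21 -> -28 -> -196
  -1 -> -8 -> -56
  39 -> 32 -> 224
  33 -> 26 -> 182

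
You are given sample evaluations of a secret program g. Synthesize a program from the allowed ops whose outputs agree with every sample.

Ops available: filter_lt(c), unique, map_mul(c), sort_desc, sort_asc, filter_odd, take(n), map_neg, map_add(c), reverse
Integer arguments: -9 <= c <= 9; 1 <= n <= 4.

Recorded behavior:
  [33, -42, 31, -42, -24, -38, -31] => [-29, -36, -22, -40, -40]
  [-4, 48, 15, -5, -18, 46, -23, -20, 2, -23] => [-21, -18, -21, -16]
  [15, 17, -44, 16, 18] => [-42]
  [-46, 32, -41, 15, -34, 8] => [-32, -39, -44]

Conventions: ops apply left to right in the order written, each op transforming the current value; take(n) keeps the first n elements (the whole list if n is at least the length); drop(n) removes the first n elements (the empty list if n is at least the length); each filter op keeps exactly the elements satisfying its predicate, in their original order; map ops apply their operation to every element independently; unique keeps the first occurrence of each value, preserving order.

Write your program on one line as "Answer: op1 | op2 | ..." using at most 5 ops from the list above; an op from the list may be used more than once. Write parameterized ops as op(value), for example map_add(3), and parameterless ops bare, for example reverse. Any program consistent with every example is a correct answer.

filter_lt(-7) | map_add(2) | map_neg | reverse | map_neg

Check, running the answer program on each example:
  [33, -42, 31, -42, -24, -38, -31] -> [-42, -42, -24, -38, -31] -> [-40, -40, -22, -36, -29] -> [40, 40, 22, 36, 29] -> [29, 36, 22, 40, 40] -> [-29, -36, -22, -40, -40]
  [-4, 48, 15, -5, -18, 46, -23, -20, 2, -23] -> [-18, -23, -20, -23] -> [-16, -21, -18, -21] -> [16, 21, 18, 21] -> [21, 18, 21, 16] -> [-21, -18, -21, -16]
  [15, 17, -44, 16, 18] -> [-44] -> [-42] -> [42] -> [42] -> [-42]
  [-46, 32, -41, 15, -34, 8] -> [-46, -41, -34] -> [-44, -39, -32] -> [44, 39, 32] -> [32, 39, 44] -> [-32, -39, -44]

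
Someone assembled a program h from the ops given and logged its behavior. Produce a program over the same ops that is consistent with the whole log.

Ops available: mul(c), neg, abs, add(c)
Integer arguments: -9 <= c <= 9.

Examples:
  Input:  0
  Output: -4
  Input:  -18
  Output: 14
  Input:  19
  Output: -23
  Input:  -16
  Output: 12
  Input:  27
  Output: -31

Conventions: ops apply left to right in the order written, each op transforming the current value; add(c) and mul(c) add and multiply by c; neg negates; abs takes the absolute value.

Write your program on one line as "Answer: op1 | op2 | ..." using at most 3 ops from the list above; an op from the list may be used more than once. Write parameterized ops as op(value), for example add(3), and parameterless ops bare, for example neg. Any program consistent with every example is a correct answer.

neg | add(-4)

Check, running the answer program on each example:
  0 -> 0 -> -4
  -18 -> 18 -> 14
  19 -> -19 -> -23
  -16 -> 16 -> 12
  27 -> -27 -> -31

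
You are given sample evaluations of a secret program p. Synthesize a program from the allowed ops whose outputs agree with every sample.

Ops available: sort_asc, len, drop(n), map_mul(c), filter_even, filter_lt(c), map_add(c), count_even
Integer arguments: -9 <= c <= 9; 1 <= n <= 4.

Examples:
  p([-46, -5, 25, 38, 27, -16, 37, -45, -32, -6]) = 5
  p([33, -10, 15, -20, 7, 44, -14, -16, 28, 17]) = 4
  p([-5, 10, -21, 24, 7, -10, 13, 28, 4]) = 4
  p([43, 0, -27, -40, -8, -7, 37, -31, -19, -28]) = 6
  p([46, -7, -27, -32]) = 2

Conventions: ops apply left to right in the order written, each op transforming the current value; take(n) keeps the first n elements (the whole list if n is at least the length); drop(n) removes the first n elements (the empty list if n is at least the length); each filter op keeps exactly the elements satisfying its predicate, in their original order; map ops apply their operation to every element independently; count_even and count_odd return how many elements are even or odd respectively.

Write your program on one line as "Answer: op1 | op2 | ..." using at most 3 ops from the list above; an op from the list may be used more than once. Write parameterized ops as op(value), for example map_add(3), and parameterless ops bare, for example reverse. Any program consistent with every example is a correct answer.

map_add(-3) | count_even

Check, running the answer program on each example:
  [-46, -5, 25, 38, 27, -16, 37, -45, -32, -6] -> [-49, -8, 22, 35, 24, -19, 34, -48, -35, -9] -> 5
  [33, -10, 15, -20, 7, 44, -14, -16, 28, 17] -> [30, -13, 12, -23, 4, 41, -17, -19, 25, 14] -> 4
  [-5, 10, -21, 24, 7, -10, 13, 28, 4] -> [-8, 7, -24, 21, 4, -13, 10, 25, 1] -> 4
  [43, 0, -27, -40, -8, -7, 37, -31, -19, -28] -> [40, -3, -30, -43, -11, -10, 34, -34, -22, -31] -> 6
  [46, -7, -27, -32] -> [43, -10, -30, -35] -> 2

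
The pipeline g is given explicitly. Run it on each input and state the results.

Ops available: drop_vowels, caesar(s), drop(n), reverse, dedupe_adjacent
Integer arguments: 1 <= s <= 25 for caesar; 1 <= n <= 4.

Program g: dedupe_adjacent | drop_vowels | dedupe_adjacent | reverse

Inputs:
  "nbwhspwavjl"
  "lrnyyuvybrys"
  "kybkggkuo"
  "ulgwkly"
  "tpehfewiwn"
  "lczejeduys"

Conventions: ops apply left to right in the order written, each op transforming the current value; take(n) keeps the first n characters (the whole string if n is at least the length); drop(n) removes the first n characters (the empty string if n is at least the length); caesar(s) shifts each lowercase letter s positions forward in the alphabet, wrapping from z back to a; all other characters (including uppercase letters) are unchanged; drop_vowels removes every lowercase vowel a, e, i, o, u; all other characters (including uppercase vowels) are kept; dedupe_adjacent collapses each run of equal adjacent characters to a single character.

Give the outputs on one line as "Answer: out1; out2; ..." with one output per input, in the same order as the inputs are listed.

Execution, op by op:
  "nbwhspwavjl" -> "nbwhspwavjl" -> "nbwhspwvjl" -> "nbwhspwvjl" -> "ljvwpshwbn"
  "lrnyyuvybrys" -> "lrnyuvybrys" -> "lrnyvybrys" -> "lrnyvybrys" -> "syrbyvynrl"
  "kybkggkuo" -> "kybkgkuo" -> "kybkgk" -> "kybkgk" -> "kgkbyk"
  "ulgwkly" -> "ulgwkly" -> "lgwkly" -> "lgwkly" -> "ylkwgl"
  "tpehfewiwn" -> "tpehfewiwn" -> "tphfwwn" -> "tphfwn" -> "nwfhpt"
  "lczejeduys" -> "lczejeduys" -> "lczjdys" -> "lczjdys" -> "sydjzcl"

"ljvwpshwbn"; "syrbyvynrl"; "kgkbyk"; "ylkwgl"; "nwfhpt"; "sydjzcl"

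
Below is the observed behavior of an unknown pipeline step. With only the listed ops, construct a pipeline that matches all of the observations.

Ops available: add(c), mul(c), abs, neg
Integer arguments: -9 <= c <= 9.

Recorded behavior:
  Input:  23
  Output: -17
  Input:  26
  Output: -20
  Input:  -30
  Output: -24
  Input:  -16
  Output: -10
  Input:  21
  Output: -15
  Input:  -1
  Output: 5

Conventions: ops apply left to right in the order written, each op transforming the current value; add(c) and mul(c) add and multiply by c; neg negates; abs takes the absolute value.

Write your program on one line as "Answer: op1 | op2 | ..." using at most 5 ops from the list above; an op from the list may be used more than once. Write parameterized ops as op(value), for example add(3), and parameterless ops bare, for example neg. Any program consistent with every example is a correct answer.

neg | abs | add(-6) | neg

Check, running the answer program on each example:
  23 -> -23 -> 23 -> 17 -> -17
  26 -> -26 -> 26 -> 20 -> -20
  -30 -> 30 -> 30 -> 24 -> -24
  -16 -> 16 -> 16 -> 10 -> -10
  21 -> -21 -> 21 -> 15 -> -15
  -1 -> 1 -> 1 -> -5 -> 5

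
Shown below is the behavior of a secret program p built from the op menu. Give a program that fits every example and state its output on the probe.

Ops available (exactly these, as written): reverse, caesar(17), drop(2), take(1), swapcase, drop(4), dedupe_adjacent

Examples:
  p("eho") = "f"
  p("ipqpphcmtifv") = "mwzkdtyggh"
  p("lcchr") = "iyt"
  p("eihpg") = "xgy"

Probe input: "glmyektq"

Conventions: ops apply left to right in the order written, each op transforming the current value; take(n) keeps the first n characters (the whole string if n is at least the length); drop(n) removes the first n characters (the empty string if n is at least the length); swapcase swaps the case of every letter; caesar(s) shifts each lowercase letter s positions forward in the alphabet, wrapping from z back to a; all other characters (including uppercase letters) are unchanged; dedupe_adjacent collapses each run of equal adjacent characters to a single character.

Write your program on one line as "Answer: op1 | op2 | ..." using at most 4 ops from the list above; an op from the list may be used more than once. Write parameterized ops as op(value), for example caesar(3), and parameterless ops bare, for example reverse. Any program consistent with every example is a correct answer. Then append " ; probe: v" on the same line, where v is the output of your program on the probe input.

drop(2) | caesar(17) | reverse ; probe: "hkbvpd"

Check, running the answer program on each example:
  "eho" -> "o" -> "f" -> "f"
  "ipqpphcmtifv" -> "qpphcmtifv" -> "hggytdkzwm" -> "mwzkdtyggh"
  "lcchr" -> "chr" -> "tyi" -> "iyt"
  "eihpg" -> "hpg" -> "ygx" -> "xgy"
  probe: "glmyektq" -> "myektq" -> "dpvbkh" -> "hkbvpd"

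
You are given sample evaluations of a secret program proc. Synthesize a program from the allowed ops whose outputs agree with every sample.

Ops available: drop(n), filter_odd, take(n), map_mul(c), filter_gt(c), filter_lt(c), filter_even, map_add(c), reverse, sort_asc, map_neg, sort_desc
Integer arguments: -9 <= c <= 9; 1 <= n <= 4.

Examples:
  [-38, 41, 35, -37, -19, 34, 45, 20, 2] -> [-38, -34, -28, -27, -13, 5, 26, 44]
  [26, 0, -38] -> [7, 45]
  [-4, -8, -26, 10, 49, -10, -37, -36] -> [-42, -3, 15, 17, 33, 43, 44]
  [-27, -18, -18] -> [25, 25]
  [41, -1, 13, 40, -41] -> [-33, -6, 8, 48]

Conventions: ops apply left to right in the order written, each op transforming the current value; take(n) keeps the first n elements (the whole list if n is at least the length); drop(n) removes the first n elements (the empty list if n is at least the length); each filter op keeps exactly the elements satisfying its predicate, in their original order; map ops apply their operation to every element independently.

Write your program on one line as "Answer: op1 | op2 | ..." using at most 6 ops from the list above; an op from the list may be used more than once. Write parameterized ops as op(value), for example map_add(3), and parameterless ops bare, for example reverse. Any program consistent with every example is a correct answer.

drop(1) | reverse | sort_desc | map_neg | map_add(7)

Check, running the answer program on each example:
  [-38, 41, 35, -37, -19, 34, 45, 20, 2] -> [41, 35, -37, -19, 34, 45, 20, 2] -> [2, 20, 45, 34, -19, -37, 35, 41] -> [45, 41, 35, 34, 20, 2, -19, -37] -> [-45, -41, -35, -34, -20, -2, 19, 37] -> [-38, -34, -28, -27, -13, 5, 26, 44]
  [26, 0, -38] -> [0, -38] -> [-38, 0] -> [0, -38] -> [0, 38] -> [7, 45]
  [-4, -8, -26, 10, 49, -10, -37, -36] -> [-8, -26, 10, 49, -10, -37, -36] -> [-36, -37, -10, 49, 10, -26, -8] -> [49, 10, -8, -10, -26, -36, -37] -> [-49, -10, 8, 10, 26, 36, 37] -> [-42, -3, 15, 17, 33, 43, 44]
  [-27, -18, -18] -> [-18, -18] -> [-18, -18] -> [-18, -18] -> [18, 18] -> [25, 25]
  [41, -1, 13, 40, -41] -> [-1, 13, 40, -41] -> [-41, 40, 13, -1] -> [40, 13, -1, -41] -> [-40, -13, 1, 41] -> [-33, -6, 8, 48]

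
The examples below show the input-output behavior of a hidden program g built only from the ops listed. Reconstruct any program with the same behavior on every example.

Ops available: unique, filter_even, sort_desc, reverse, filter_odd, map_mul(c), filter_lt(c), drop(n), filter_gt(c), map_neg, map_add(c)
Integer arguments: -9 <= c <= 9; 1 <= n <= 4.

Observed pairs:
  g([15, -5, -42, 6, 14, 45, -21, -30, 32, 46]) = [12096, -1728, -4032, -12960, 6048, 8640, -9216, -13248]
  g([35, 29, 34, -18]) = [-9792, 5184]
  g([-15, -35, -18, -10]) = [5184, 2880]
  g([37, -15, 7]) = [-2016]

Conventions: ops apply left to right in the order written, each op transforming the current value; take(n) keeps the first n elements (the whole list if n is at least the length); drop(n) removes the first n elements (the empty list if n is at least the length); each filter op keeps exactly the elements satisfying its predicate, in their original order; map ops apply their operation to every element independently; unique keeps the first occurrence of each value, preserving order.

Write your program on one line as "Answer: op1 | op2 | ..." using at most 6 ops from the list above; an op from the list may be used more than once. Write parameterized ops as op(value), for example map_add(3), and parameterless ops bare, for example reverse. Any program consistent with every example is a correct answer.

map_mul(-4) | map_mul(2) | drop(2) | map_mul(-4) | map_mul(-9)

Check, running the answer program on each example:
  [15, -5, -42, 6, 14, 45, -21, -30, 32, 46] -> [-60, 20, 168, -24, -56, -180, 84, 120, -128, -184] -> [-120, 40, 336, -48, -112, -360, 168, 240, -256, -368] -> [336, -48, -112, -360, 168, 240, -256, -368] -> [-1344, 192, 448, 1440, -672, -960, 1024, 1472] -> [12096, -1728, -4032, -12960, 6048, 8640, -9216, -13248]
  [35, 29, 34, -18] -> [-140, -116, -136, 72] -> [-280, -232, -272, 144] -> [-272, 144] -> [1088, -576] -> [-9792, 5184]
  [-15, -35, -18, -10] -> [60, 140, 72, 40] -> [120, 280, 144, 80] -> [144, 80] -> [-576, -320] -> [5184, 2880]
  [37, -15, 7] -> [-148, 60, -28] -> [-296, 120, -56] -> [-56] -> [224] -> [-2016]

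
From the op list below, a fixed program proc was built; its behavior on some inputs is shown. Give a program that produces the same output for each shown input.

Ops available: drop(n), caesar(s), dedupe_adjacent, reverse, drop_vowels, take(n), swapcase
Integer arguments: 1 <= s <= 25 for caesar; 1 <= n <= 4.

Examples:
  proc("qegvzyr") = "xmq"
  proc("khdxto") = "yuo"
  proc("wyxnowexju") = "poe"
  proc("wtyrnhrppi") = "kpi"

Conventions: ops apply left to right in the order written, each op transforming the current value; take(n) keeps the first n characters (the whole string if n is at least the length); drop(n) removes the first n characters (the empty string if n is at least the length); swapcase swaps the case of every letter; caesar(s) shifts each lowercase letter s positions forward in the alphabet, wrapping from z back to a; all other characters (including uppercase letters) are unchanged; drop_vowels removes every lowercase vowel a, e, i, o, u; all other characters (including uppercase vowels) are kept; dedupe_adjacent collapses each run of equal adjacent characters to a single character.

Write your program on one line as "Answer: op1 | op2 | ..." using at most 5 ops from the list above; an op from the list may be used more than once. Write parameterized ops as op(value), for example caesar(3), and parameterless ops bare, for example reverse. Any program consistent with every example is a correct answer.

drop(1) | drop_vowels | take(3) | caesar(17)

Check, running the answer program on each example:
  "qegvzyr" -> "egvzyr" -> "gvzyr" -> "gvz" -> "xmq"
  "khdxto" -> "hdxto" -> "hdxt" -> "hdx" -> "yuo"
  "wyxnowexju" -> "yxnowexju" -> "yxnwxj" -> "yxn" -> "poe"
  "wtyrnhrppi" -> "tyrnhrppi" -> "tyrnhrpp" -> "tyr" -> "kpi"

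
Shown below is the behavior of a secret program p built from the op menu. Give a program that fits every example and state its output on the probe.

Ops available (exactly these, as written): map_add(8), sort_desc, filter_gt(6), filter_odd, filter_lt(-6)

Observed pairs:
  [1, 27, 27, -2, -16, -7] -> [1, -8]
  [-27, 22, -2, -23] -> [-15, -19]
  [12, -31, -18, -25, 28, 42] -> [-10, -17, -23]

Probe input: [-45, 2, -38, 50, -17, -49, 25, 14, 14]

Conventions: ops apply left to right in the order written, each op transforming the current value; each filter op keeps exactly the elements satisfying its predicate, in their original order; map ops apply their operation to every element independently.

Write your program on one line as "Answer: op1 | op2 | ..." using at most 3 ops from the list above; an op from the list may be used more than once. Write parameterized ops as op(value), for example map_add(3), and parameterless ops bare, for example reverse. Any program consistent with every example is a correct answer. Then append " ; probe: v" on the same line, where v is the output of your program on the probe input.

filter_lt(-6) | sort_desc | map_add(8) ; probe: [-9, -30, -37, -41]

Check, running the answer program on each example:
  [1, 27, 27, -2, -16, -7] -> [-16, -7] -> [-7, -16] -> [1, -8]
  [-27, 22, -2, -23] -> [-27, -23] -> [-23, -27] -> [-15, -19]
  [12, -31, -18, -25, 28, 42] -> [-31, -18, -25] -> [-18, -25, -31] -> [-10, -17, -23]
  probe: [-45, 2, -38, 50, -17, -49, 25, 14, 14] -> [-45, -38, -17, -49] -> [-17, -38, -45, -49] -> [-9, -30, -37, -41]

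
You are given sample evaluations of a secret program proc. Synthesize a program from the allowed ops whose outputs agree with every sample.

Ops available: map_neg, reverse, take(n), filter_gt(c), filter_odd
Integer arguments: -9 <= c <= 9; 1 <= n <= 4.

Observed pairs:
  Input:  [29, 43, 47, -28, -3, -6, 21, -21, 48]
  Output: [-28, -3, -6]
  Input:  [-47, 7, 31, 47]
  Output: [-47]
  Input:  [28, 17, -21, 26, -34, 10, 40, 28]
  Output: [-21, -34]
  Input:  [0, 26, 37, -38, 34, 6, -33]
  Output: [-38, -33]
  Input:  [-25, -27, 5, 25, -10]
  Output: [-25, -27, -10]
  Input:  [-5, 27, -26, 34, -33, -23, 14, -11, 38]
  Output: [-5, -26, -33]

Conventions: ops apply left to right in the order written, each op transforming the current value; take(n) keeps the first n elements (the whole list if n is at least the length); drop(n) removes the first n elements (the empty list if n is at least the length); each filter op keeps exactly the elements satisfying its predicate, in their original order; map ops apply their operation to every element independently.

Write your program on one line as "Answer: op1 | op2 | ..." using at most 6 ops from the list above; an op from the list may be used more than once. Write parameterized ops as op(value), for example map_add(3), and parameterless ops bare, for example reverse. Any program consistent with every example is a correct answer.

map_neg | filter_gt(0) | reverse | map_neg | reverse | take(3)

Check, running the answer program on each example:
  [29, 43, 47, -28, -3, -6, 21, -21, 48] -> [-29, -43, -47, 28, 3, 6, -21, 21, -48] -> [28, 3, 6, 21] -> [21, 6, 3, 28] -> [-21, -6, -3, -28] -> [-28, -3, -6, -21] -> [-28, -3, -6]
  [-47, 7, 31, 47] -> [47, -7, -31, -47] -> [47] -> [47] -> [-47] -> [-47] -> [-47]
  [28, 17, -21, 26, -34, 10, 40, 28] -> [-28, -17, 21, -26, 34, -10, -40, -28] -> [21, 34] -> [34, 21] -> [-34, -21] -> [-21, -34] -> [-21, -34]
  [0, 26, 37, -38, 34, 6, -33] -> [0, -26, -37, 38, -34, -6, 33] -> [38, 33] -> [33, 38] -> [-33, -38] -> [-38, -33] -> [-38, -33]
  [-25, -27, 5, 25, -10] -> [25, 27, -5, -25, 10] -> [25, 27, 10] -> [10, 27, 25] -> [-10, -27, -25] -> [-25, -27, -10] -> [-25, -27, -10]
  [-5, 27, -26, 34, -33, -23, 14, -11, 38] -> [5, -27, 26, -34, 33, 23, -14, 11, -38] -> [5, 26, 33, 23, 11] -> [11, 23, 33, 26, 5] -> [-11, -23, -33, -26, -5] -> [-5, -26, -33, -23, -11] -> [-5, -26, -33]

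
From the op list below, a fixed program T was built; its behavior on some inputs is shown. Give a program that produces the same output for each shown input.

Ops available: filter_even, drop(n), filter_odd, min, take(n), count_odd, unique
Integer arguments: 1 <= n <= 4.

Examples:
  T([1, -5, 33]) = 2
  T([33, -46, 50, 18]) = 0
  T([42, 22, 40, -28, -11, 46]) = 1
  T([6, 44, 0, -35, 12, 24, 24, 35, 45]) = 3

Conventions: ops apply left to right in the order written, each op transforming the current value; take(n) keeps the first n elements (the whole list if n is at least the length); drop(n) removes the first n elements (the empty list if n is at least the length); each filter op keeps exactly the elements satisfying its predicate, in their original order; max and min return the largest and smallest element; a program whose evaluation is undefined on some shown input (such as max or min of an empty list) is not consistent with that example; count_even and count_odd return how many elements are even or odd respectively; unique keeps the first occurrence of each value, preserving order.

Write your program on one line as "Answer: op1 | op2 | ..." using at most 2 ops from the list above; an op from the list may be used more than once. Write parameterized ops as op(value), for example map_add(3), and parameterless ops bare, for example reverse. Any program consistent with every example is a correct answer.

drop(1) | count_odd

Check, running the answer program on each example:
  [1, -5, 33] -> [-5, 33] -> 2
  [33, -46, 50, 18] -> [-46, 50, 18] -> 0
  [42, 22, 40, -28, -11, 46] -> [22, 40, -28, -11, 46] -> 1
  [6, 44, 0, -35, 12, 24, 24, 35, 45] -> [44, 0, -35, 12, 24, 24, 35, 45] -> 3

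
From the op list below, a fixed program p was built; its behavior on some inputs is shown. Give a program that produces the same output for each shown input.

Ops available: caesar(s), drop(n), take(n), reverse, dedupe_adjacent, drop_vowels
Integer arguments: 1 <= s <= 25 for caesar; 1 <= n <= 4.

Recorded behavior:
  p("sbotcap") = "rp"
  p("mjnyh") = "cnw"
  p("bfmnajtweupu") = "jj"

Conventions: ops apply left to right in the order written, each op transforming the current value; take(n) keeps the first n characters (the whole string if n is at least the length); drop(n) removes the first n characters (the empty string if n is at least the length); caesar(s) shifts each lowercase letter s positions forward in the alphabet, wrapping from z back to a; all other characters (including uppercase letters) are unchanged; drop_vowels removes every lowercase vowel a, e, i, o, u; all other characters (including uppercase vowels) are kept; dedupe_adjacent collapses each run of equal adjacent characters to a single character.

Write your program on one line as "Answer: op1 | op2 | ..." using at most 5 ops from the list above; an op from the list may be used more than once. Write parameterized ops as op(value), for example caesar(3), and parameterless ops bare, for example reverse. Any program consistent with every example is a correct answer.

reverse | caesar(15) | take(3) | drop_vowels | reverse

Check, running the answer program on each example:
  "sbotcap" -> "pactobs" -> "epridqh" -> "epr" -> "pr" -> "rp"
  "mjnyh" -> "hynjm" -> "wncyb" -> "wnc" -> "wnc" -> "cnw"
  "bfmnajtweupu" -> "upuewtjanmfb" -> "jejtliypcbuq" -> "jej" -> "jj" -> "jj"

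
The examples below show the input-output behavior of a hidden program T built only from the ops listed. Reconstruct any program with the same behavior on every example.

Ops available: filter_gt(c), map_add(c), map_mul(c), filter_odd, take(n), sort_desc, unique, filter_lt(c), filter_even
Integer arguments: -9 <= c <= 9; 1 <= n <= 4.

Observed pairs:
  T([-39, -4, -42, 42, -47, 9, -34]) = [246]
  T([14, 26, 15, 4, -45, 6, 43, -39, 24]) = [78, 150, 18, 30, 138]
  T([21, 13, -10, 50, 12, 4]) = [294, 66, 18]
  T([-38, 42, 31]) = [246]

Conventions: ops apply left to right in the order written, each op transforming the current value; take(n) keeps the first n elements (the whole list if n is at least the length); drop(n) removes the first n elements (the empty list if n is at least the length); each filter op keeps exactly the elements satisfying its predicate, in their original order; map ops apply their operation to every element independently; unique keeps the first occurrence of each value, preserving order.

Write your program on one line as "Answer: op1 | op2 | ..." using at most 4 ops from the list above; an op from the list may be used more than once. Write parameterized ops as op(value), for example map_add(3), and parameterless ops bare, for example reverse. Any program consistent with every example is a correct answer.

filter_even | map_mul(6) | map_add(-6) | filter_gt(8)

Check, running the answer program on each example:
  [-39, -4, -42, 42, -47, 9, -34] -> [-4, -42, 42, -34] -> [-24, -252, 252, -204] -> [-30, -258, 246, -210] -> [246]
  [14, 26, 15, 4, -45, 6, 43, -39, 24] -> [14, 26, 4, 6, 24] -> [84, 156, 24, 36, 144] -> [78, 150, 18, 30, 138] -> [78, 150, 18, 30, 138]
  [21, 13, -10, 50, 12, 4] -> [-10, 50, 12, 4] -> [-60, 300, 72, 24] -> [-66, 294, 66, 18] -> [294, 66, 18]
  [-38, 42, 31] -> [-38, 42] -> [-228, 252] -> [-234, 246] -> [246]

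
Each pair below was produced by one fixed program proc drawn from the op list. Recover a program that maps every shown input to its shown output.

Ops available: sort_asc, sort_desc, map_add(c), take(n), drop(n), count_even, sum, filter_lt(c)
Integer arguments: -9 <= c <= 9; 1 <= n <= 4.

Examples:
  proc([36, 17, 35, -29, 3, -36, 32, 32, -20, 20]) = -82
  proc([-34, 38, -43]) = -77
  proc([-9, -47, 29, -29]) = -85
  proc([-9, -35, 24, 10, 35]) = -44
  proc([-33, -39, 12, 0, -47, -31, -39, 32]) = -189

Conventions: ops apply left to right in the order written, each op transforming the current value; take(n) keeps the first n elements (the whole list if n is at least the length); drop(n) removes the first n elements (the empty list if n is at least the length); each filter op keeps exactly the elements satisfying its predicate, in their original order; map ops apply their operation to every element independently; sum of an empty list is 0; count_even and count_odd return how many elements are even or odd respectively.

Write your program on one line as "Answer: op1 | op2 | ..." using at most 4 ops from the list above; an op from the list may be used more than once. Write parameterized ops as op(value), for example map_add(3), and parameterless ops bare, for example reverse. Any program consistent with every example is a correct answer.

sort_asc | filter_lt(9) | sum

Check, running the answer program on each example:
  [36, 17, 35, -29, 3, -36, 32, 32, -20, 20] -> [-36, -29, -20, 3, 17, 20, 32, 32, 35, 36] -> [-36, -29, -20, 3] -> -82
  [-34, 38, -43] -> [-43, -34, 38] -> [-43, -34] -> -77
  [-9, -47, 29, -29] -> [-47, -29, -9, 29] -> [-47, -29, -9] -> -85
  [-9, -35, 24, 10, 35] -> [-35, -9, 10, 24, 35] -> [-35, -9] -> -44
  [-33, -39, 12, 0, -47, -31, -39, 32] -> [-47, -39, -39, -33, -31, 0, 12, 32] -> [-47, -39, -39, -33, -31, 0] -> -189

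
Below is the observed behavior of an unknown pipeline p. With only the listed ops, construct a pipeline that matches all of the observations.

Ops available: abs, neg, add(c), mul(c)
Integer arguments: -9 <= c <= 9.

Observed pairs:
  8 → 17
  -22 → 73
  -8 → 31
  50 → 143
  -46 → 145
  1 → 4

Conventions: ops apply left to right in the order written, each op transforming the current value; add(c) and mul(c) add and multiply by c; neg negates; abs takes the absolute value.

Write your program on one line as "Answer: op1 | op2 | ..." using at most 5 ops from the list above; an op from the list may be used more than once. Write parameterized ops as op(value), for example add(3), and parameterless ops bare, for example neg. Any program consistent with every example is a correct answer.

mul(-3) | neg | add(-7) | neg | abs

Check, running the answer program on each example:
  8 -> -24 -> 24 -> 17 -> -17 -> 17
  -22 -> 66 -> -66 -> -73 -> 73 -> 73
  -8 -> 24 -> -24 -> -31 -> 31 -> 31
  50 -> -150 -> 150 -> 143 -> -143 -> 143
  -46 -> 138 -> -138 -> -145 -> 145 -> 145
  1 -> -3 -> 3 -> -4 -> 4 -> 4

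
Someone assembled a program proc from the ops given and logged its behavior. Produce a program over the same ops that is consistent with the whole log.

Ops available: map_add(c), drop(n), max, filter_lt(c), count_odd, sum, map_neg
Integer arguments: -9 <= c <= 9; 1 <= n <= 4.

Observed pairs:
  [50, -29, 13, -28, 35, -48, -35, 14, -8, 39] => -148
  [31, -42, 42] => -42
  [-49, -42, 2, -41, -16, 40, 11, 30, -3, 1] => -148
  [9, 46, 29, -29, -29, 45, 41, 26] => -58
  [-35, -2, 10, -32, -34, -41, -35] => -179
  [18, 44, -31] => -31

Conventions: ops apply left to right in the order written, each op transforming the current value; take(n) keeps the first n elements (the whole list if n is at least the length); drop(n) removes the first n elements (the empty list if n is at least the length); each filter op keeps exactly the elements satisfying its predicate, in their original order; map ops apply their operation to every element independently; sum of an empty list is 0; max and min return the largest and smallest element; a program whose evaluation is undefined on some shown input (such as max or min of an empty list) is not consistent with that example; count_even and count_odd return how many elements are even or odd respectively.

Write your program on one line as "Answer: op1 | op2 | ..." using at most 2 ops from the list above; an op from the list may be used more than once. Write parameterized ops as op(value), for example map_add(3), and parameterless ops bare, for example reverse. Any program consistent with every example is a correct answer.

filter_lt(7) | sum

Check, running the answer program on each example:
  [50, -29, 13, -28, 35, -48, -35, 14, -8, 39] -> [-29, -28, -48, -35, -8] -> -148
  [31, -42, 42] -> [-42] -> -42
  [-49, -42, 2, -41, -16, 40, 11, 30, -3, 1] -> [-49, -42, 2, -41, -16, -3, 1] -> -148
  [9, 46, 29, -29, -29, 45, 41, 26] -> [-29, -29] -> -58
  [-35, -2, 10, -32, -34, -41, -35] -> [-35, -2, -32, -34, -41, -35] -> -179
  [18, 44, -31] -> [-31] -> -31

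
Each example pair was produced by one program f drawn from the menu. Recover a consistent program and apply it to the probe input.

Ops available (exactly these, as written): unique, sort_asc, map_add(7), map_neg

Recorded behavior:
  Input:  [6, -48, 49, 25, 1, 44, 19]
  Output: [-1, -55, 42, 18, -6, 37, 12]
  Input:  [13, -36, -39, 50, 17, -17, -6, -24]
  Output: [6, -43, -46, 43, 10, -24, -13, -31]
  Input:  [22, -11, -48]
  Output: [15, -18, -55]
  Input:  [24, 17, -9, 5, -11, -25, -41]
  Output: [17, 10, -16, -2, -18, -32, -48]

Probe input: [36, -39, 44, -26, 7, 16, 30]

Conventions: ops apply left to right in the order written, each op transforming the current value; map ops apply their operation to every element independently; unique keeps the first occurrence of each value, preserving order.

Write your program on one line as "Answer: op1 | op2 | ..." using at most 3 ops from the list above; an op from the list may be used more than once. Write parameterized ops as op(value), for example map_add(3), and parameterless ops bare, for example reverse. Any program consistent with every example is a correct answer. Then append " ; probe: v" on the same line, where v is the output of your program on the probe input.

map_neg | map_add(7) | map_neg ; probe: [29, -46, 37, -33, 0, 9, 23]

Check, running the answer program on each example:
  [6, -48, 49, 25, 1, 44, 19] -> [-6, 48, -49, -25, -1, -44, -19] -> [1, 55, -42, -18, 6, -37, -12] -> [-1, -55, 42, 18, -6, 37, 12]
  [13, -36, -39, 50, 17, -17, -6, -24] -> [-13, 36, 39, -50, -17, 17, 6, 24] -> [-6, 43, 46, -43, -10, 24, 13, 31] -> [6, -43, -46, 43, 10, -24, -13, -31]
  [22, -11, -48] -> [-22, 11, 48] -> [-15, 18, 55] -> [15, -18, -55]
  [24, 17, -9, 5, -11, -25, -41] -> [-24, -17, 9, -5, 11, 25, 41] -> [-17, -10, 16, 2, 18, 32, 48] -> [17, 10, -16, -2, -18, -32, -48]
  probe: [36, -39, 44, -26, 7, 16, 30] -> [-36, 39, -44, 26, -7, -16, -30] -> [-29, 46, -37, 33, 0, -9, -23] -> [29, -46, 37, -33, 0, 9, 23]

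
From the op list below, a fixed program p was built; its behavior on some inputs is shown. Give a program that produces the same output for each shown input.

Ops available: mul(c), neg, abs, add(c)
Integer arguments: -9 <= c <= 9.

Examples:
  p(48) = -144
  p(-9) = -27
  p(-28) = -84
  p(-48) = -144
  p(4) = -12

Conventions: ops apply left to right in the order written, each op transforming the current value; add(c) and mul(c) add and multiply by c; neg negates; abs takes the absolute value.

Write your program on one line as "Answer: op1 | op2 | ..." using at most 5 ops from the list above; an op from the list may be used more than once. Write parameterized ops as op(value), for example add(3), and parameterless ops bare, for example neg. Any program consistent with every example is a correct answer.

mul(-3) | neg | abs | neg

Check, running the answer program on each example:
  48 -> -144 -> 144 -> 144 -> -144
  -9 -> 27 -> -27 -> 27 -> -27
  -28 -> 84 -> -84 -> 84 -> -84
  -48 -> 144 -> -144 -> 144 -> -144
  4 -> -12 -> 12 -> 12 -> -12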